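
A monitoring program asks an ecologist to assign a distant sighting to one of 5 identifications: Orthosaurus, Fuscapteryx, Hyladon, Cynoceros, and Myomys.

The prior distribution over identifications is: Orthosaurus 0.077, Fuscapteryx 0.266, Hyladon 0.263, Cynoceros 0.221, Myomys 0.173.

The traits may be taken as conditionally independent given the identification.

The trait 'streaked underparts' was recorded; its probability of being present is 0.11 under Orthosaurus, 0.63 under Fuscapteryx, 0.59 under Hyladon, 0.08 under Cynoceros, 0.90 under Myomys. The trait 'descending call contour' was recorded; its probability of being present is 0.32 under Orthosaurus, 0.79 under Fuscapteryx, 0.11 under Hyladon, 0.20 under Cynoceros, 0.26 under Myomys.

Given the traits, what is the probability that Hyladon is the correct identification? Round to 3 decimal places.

0.087

By Bayes' rule with conditional independence, the unnormalized weight for each hypothesis is prior × ∏ likelihoods:
  Orthosaurus: 0.077 × 0.11 × 0.32 = 0.0027104
  Fuscapteryx: 0.266 × 0.63 × 0.79 = 0.13239
  Hyladon: 0.263 × 0.59 × 0.11 = 0.017069
  Cynoceros: 0.221 × 0.08 × 0.20 = 0.003536
  Myomys: 0.173 × 0.90 × 0.26 = 0.040482
Normalizing constant Z = 0.0027104 + 0.13239 + 0.017069 + 0.003536 + 0.040482 = 0.19619.
P(Hyladon | evidence) = 0.017069 / 0.19619 ≈ 0.087.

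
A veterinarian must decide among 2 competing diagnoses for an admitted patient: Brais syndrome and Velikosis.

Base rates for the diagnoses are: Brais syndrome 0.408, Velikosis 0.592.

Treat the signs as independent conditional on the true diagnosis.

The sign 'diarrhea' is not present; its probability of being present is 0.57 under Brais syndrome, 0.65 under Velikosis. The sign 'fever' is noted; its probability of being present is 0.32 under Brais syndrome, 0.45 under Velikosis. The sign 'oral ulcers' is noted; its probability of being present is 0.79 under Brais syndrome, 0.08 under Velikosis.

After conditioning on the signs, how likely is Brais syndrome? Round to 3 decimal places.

0.856

For each hypothesis, the unnormalized posterior weight is prior × product of the sign likelihoods (using 1 − P(present | H) for each absent sign):
  Brais syndrome: 0.408 × (1 − 0.57) × 0.32 × 0.79 = 0.044351
  Velikosis: 0.592 × (1 − 0.65) × 0.45 × 0.08 = 0.0074592
The unnormalized weights sum to 0.05181.
P(Brais syndrome | evidence) = 0.044351 / 0.05181 ≈ 0.856.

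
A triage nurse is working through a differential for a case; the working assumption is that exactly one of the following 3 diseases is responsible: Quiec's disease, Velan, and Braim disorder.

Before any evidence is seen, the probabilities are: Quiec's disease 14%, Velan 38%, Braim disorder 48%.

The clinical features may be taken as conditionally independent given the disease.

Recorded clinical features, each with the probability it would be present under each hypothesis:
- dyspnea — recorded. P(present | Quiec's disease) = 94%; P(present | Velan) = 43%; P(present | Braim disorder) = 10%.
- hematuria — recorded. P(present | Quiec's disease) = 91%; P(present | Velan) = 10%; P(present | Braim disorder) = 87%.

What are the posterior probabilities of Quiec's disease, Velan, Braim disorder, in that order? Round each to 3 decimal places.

0.673, 0.092, 0.235

For each hypothesis, the unnormalized posterior weight is prior × product of the clinical feature likelihoods:
  Quiec's disease: 0.14 × 0.94 × 0.91 = 0.11976
  Velan: 0.38 × 0.43 × 0.10 = 0.01634
  Braim disorder: 0.48 × 0.10 × 0.87 = 0.04176
Marginal likelihood of the evidence = 0.17786.
P(Quiec's disease | evidence) = 0.11976 / 0.17786 ≈ 0.673
P(Velan | evidence) = 0.01634 / 0.17786 ≈ 0.092
P(Braim disorder | evidence) = 0.04176 / 0.17786 ≈ 0.235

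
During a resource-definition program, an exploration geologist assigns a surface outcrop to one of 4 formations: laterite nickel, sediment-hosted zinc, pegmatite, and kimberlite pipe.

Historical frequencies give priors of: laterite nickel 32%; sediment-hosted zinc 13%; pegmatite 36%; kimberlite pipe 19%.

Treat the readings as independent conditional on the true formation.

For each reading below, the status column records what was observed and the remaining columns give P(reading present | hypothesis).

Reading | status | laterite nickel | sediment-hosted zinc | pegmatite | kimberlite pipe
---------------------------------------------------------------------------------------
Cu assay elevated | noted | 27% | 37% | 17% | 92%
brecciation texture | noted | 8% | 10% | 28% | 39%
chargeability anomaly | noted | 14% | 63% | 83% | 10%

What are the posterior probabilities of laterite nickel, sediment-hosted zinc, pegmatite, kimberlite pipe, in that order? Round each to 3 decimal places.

0.039, 0.121, 0.568, 0.272

By Bayes' rule with conditional independence, the unnormalized weight for each hypothesis is prior × ∏ likelihoods:
  laterite nickel: 0.32 × 0.27 × 0.08 × 0.14 = 0.00096768
  sediment-hosted zinc: 0.13 × 0.37 × 0.10 × 0.63 = 0.0030303
  pegmatite: 0.36 × 0.17 × 0.28 × 0.83 = 0.014223
  kimberlite pipe: 0.19 × 0.92 × 0.39 × 0.10 = 0.0068172
Marginal likelihood of the evidence = 0.025038.
P(laterite nickel | evidence) = 0.00096768 / 0.025038 ≈ 0.039
P(sediment-hosted zinc | evidence) = 0.0030303 / 0.025038 ≈ 0.121
P(pegmatite | evidence) = 0.014223 / 0.025038 ≈ 0.568
P(kimberlite pipe | evidence) = 0.0068172 / 0.025038 ≈ 0.272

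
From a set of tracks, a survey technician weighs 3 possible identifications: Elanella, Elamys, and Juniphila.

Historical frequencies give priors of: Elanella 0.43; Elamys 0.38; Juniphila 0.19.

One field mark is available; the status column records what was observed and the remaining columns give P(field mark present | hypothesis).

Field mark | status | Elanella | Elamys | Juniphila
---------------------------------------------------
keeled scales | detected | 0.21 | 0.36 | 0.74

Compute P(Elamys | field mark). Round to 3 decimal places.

Multiply each prior by the likelihood of the field mark:
  Elanella: 0.43 × 0.21 = 0.0903
  Elamys: 0.38 × 0.36 = 0.1368
  Juniphila: 0.19 × 0.74 = 0.1406
Normalizing constant Z = 0.0903 + 0.1368 + 0.1406 = 0.3677.
P(Elamys | evidence) = 0.1368 / 0.3677 ≈ 0.372.

0.372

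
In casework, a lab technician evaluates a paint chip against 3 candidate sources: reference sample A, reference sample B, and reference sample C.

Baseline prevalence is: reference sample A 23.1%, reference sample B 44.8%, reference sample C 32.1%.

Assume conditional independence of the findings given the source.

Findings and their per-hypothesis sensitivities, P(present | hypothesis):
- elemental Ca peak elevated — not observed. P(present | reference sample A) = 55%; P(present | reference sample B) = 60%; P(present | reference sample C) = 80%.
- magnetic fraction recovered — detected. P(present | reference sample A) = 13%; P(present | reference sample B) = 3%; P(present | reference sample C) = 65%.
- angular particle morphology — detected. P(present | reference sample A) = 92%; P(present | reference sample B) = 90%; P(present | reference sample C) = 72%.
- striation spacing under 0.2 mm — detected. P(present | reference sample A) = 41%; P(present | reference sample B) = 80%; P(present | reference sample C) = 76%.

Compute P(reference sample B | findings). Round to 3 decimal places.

By Bayes' rule with conditional independence, the unnormalized weight for each hypothesis is prior × ∏ likelihoods (using 1 − P(present | H) for each absent finding):
  reference sample A: 0.231 × (1 − 0.55) × 0.13 × 0.92 × 0.41 = 0.0050973
  reference sample B: 0.448 × (1 − 0.60) × 0.03 × 0.90 × 0.80 = 0.0038707
  reference sample C: 0.321 × (1 − 0.80) × 0.65 × 0.72 × 0.76 = 0.022835
The unnormalized weights sum to 0.031803.
P(reference sample B | evidence) = 0.0038707 / 0.031803 ≈ 0.122.

0.122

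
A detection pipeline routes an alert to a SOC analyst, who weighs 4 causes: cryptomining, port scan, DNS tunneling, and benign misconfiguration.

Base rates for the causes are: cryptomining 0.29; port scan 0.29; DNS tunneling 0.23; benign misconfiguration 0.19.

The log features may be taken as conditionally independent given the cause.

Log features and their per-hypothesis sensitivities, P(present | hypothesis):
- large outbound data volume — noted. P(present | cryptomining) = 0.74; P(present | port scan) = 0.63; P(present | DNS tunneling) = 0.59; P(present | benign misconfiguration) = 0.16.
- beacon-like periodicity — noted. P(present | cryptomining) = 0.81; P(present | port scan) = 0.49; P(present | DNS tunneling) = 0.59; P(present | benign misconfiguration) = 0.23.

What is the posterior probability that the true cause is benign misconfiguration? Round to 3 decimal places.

By Bayes' rule with conditional independence, the unnormalized weight for each hypothesis is prior × ∏ likelihoods:
  cryptomining: 0.29 × 0.74 × 0.81 = 0.17383
  port scan: 0.29 × 0.63 × 0.49 = 0.089523
  DNS tunneling: 0.23 × 0.59 × 0.59 = 0.080063
  benign misconfiguration: 0.19 × 0.16 × 0.23 = 0.006992
Normalizing constant Z = 0.17383 + 0.089523 + 0.080063 + 0.006992 = 0.3504.
P(benign misconfiguration | evidence) = 0.006992 / 0.3504 ≈ 0.020.

0.020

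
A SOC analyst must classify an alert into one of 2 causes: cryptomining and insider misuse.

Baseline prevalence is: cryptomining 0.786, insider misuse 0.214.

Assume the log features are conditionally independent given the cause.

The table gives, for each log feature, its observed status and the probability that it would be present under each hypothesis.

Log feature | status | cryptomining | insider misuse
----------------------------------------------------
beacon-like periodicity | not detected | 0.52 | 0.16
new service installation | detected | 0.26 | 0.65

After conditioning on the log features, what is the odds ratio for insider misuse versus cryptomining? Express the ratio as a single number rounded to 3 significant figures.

1.19

The normalizing constant cancels in an odds ratio, so compute prior × likelihood for the two hypotheses only (using 1 − P(present | H) for each absent log feature):
  insider misuse: 0.214 × (1 − 0.16) × 0.65 = 0.11684
  cryptomining: 0.786 × (1 − 0.52) × 0.26 = 0.098093
Odds(insider misuse : cryptomining) = 0.11684 / 0.098093 ≈ 1.19.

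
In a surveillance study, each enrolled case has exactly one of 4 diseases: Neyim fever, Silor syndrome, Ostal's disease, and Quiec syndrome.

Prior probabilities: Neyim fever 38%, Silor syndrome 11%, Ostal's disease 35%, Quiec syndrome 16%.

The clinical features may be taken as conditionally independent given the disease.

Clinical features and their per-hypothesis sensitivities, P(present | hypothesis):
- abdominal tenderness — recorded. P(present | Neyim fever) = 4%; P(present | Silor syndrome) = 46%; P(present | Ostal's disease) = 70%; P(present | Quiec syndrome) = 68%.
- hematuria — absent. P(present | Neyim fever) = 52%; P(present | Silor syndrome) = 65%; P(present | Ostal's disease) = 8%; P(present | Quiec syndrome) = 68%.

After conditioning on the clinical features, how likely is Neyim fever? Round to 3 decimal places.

For each hypothesis, the unnormalized posterior weight is prior × product of the clinical feature likelihoods (using 1 − P(present | H) for each absent clinical feature):
  Neyim fever: 0.38 × 0.04 × (1 − 0.52) = 0.007296
  Silor syndrome: 0.11 × 0.46 × (1 − 0.65) = 0.01771
  Ostal's disease: 0.35 × 0.70 × (1 − 0.08) = 0.2254
  Quiec syndrome: 0.16 × 0.68 × (1 − 0.68) = 0.034816
Normalizing constant Z = 0.007296 + 0.01771 + 0.2254 + 0.034816 = 0.28522.
P(Neyim fever | evidence) = 0.007296 / 0.28522 ≈ 0.026.

0.026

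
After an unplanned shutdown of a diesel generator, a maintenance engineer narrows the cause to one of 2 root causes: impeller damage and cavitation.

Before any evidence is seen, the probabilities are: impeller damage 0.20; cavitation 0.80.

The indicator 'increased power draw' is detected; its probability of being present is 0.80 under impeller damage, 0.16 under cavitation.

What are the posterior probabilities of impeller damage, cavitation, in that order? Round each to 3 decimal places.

Multiply each prior by the likelihood of the indicator:
  impeller damage: 0.20 × 0.80 = 0.16
  cavitation: 0.80 × 0.16 = 0.128
Marginal likelihood of the evidence = 0.288.
P(impeller damage | evidence) = 0.16 / 0.288 ≈ 0.556
P(cavitation | evidence) = 0.128 / 0.288 ≈ 0.444

0.556, 0.444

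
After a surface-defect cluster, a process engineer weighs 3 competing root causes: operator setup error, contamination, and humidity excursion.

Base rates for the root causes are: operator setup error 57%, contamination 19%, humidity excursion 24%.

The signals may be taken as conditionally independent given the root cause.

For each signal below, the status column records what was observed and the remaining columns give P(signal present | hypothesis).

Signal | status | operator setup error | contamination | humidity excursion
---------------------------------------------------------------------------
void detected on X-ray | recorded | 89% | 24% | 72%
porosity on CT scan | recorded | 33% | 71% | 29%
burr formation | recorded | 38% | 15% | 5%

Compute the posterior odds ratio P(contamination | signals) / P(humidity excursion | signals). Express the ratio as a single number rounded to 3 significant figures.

1.94

Unnormalized posterior weight (prior times the signal likelihoods) for each of the two hypotheses:
  contamination: 0.19 × 0.24 × 0.71 × 0.15 = 0.0048564
  humidity excursion: 0.24 × 0.72 × 0.29 × 0.05 = 0.0025056
Posterior odds = 0.0048564 / 0.0025056 ≈ 1.94.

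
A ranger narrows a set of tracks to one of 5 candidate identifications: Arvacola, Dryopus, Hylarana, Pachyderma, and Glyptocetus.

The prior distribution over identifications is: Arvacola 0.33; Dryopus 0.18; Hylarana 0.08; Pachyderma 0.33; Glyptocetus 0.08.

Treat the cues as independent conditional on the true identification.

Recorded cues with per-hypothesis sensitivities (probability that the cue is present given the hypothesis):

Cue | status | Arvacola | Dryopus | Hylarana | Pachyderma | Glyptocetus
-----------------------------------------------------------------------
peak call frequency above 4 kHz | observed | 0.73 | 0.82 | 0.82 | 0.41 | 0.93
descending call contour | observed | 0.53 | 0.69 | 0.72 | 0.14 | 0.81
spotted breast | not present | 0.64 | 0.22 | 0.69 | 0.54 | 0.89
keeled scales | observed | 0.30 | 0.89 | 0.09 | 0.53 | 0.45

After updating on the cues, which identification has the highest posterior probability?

Dryopus

Multiply each prior by the joint likelihood of the cue pattern (using 1 − P(present | H) for each absent cue):
  Arvacola: 0.33 × 0.73 × 0.53 × (1 − 0.64) × 0.30 = 0.013789
  Dryopus: 0.18 × 0.82 × 0.69 × (1 − 0.22) × 0.89 = 0.0707
  Hylarana: 0.08 × 0.82 × 0.72 × (1 − 0.69) × 0.09 = 0.0013178
  Pachyderma: 0.33 × 0.41 × 0.14 × (1 − 0.54) × 0.53 = 0.0046181
  Glyptocetus: 0.08 × 0.93 × 0.81 × (1 − 0.89) × 0.45 = 0.0029831
The unnormalized weights sum to 0.093408.
P(Arvacola | evidence) ≈ 0.013789 / 0.093408 ≈ 0.148
P(Dryopus | evidence) ≈ 0.0707 / 0.093408 ≈ 0.757
P(Hylarana | evidence) ≈ 0.0013178 / 0.093408 ≈ 0.014
P(Pachyderma | evidence) ≈ 0.0046181 / 0.093408 ≈ 0.049
P(Glyptocetus | evidence) ≈ 0.0029831 / 0.093408 ≈ 0.032
The largest is 0.757, so Dryopus is most probable.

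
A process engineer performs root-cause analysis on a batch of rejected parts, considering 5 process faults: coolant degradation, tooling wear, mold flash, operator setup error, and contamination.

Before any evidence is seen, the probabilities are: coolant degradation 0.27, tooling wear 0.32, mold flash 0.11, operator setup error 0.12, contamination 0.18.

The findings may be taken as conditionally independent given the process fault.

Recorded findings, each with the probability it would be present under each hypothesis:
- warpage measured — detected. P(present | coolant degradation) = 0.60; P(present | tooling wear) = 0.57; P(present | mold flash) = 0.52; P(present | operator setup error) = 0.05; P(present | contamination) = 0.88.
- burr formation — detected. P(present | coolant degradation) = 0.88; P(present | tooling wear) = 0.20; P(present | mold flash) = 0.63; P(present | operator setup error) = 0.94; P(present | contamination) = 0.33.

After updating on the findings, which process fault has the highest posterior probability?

coolant degradation

Multiply each prior by the joint likelihood of the evidence pattern:
  coolant degradation: 0.27 × 0.60 × 0.88 = 0.14256
  tooling wear: 0.32 × 0.57 × 0.20 = 0.03648
  mold flash: 0.11 × 0.52 × 0.63 = 0.036036
  operator setup error: 0.12 × 0.05 × 0.94 = 0.00564
  contamination: 0.18 × 0.88 × 0.33 = 0.052272
Normalizing constant Z = 0.14256 + 0.03648 + 0.036036 + 0.00564 + 0.052272 = 0.27299.
P(coolant degradation | evidence) ≈ 0.14256 / 0.27299 ≈ 0.522
P(tooling wear | evidence) ≈ 0.03648 / 0.27299 ≈ 0.134
P(mold flash | evidence) ≈ 0.036036 / 0.27299 ≈ 0.132
P(operator setup error | evidence) ≈ 0.00564 / 0.27299 ≈ 0.021
P(contamination | evidence) ≈ 0.052272 / 0.27299 ≈ 0.191
The largest is 0.522, so coolant degradation is most probable.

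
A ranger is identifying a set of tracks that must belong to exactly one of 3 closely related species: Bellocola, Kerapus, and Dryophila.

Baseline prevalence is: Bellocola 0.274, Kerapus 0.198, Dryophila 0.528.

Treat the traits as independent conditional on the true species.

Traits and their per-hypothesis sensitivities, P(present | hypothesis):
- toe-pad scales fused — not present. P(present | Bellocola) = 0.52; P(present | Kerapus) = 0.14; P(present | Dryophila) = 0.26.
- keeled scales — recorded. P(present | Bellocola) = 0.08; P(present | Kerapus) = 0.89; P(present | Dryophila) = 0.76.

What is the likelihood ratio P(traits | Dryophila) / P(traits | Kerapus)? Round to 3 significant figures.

0.735

Joint likelihood of the trait pattern under each hypothesis (using 1 − P(present | H) for each absent trait):
  Dryophila: (1 − 0.26) × 0.76 = 0.5624
  Kerapus: (1 − 0.14) × 0.89 = 0.7654
Bayes factor = 0.5624 / 0.7654 ≈ 0.735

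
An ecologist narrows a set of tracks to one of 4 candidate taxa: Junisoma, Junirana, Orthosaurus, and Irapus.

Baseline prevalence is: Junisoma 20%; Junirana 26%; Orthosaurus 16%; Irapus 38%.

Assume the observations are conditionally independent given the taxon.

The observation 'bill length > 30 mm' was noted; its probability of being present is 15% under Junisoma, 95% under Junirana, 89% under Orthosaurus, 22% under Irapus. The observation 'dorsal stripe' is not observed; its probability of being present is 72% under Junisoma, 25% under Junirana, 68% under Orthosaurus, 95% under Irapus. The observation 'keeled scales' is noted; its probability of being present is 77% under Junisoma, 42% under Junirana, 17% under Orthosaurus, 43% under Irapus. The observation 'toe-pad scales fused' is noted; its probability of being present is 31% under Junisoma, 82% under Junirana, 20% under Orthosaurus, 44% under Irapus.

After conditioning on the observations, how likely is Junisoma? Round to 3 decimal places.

0.029

By Bayes' rule with conditional independence, the unnormalized weight for each hypothesis is prior × ∏ likelihoods (using 1 − P(present | H) for each absent observation):
  Junisoma: 0.20 × 0.15 × (1 − 0.72) × 0.77 × 0.31 = 0.0020051
  Junirana: 0.26 × 0.95 × (1 − 0.25) × 0.42 × 0.82 = 0.0638
  Orthosaurus: 0.16 × 0.89 × (1 − 0.68) × 0.17 × 0.20 = 0.0015493
  Irapus: 0.38 × 0.22 × (1 − 0.95) × 0.43 × 0.44 = 0.00079086
Normalizing constant Z = 0.0020051 + 0.0638 + 0.0015493 + 0.00079086 = 0.068145.
P(Junisoma | evidence) = 0.0020051 / 0.068145 ≈ 0.029.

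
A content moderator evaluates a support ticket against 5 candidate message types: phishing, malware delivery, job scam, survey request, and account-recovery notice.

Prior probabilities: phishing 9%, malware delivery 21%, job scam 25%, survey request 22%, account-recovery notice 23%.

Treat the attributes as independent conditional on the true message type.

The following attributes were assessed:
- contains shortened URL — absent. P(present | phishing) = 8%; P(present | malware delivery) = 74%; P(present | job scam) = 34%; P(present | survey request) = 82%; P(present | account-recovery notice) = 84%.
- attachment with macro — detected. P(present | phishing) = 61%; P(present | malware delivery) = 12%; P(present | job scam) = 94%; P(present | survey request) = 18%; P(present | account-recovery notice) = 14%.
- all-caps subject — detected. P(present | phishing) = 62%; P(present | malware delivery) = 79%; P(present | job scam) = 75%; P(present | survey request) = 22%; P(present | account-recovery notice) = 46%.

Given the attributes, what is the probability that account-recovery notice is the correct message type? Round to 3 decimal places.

0.015

For each hypothesis, the unnormalized posterior weight is prior × product of the attribute likelihoods (using 1 − P(present | H) for each absent attribute):
  phishing: 0.09 × (1 − 0.08) × 0.61 × 0.62 = 0.031315
  malware delivery: 0.21 × (1 − 0.74) × 0.12 × 0.79 = 0.0051761
  job scam: 0.25 × (1 − 0.34) × 0.94 × 0.75 = 0.11632
  survey request: 0.22 × (1 − 0.82) × 0.18 × 0.22 = 0.0015682
  account-recovery notice: 0.23 × (1 − 0.84) × 0.14 × 0.46 = 0.0023699
Normalizing constant Z = 0.031315 + 0.0051761 + 0.11632 + 0.0015682 + 0.0023699 = 0.15675.
P(account-recovery notice | evidence) = 0.0023699 / 0.15675 ≈ 0.015.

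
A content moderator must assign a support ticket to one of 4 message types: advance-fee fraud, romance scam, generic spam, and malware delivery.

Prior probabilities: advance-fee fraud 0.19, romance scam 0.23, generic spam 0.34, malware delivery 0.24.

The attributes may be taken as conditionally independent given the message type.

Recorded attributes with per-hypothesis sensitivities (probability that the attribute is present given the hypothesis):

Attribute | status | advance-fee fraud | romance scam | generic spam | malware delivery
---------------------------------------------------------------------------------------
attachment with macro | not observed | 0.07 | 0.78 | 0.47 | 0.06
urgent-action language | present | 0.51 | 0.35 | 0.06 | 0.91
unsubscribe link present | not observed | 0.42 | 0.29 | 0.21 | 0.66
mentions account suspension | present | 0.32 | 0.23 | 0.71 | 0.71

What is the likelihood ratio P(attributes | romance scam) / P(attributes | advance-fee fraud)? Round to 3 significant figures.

0.143

Take the product of per-attribute likelihoods under each hypothesis (using 1 − P(present | H) for each absent attribute), then divide.
  romance scam: (1 − 0.78) × 0.35 × (1 − 0.29) × 0.23 = 0.012574
  advance-fee fraud: (1 − 0.07) × 0.51 × (1 − 0.42) × 0.32 = 0.08803
Bayes factor = 0.012574 / 0.08803 ≈ 0.143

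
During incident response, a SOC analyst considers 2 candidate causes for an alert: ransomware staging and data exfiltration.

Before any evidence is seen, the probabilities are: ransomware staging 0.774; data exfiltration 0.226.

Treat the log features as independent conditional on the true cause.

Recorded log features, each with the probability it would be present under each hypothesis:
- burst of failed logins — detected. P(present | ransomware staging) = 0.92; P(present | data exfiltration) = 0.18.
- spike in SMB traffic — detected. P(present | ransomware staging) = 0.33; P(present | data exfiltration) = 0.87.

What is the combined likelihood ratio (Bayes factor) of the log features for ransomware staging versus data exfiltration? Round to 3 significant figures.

1.94

Take the product of per-log feature likelihoods under each hypothesis, then divide.
  ransomware staging: 0.92 × 0.33 = 0.3036
  data exfiltration: 0.18 × 0.87 = 0.1566
Bayes factor = 0.3036 / 0.1566 ≈ 1.94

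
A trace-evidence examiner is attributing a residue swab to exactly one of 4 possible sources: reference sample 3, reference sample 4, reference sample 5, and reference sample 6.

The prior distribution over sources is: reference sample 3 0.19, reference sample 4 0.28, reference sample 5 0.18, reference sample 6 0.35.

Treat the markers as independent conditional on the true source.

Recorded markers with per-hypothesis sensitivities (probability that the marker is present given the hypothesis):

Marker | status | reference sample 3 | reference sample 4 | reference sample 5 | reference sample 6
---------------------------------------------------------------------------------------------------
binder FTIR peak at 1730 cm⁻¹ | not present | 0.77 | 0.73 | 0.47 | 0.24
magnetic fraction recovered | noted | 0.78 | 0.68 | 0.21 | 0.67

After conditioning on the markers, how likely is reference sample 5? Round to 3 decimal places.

0.071

For each hypothesis, the unnormalized posterior weight is prior × product of the marker likelihoods (using 1 − P(present | H) for each absent marker):
  reference sample 3: 0.19 × (1 − 0.77) × 0.78 = 0.034086
  reference sample 4: 0.28 × (1 − 0.73) × 0.68 = 0.051408
  reference sample 5: 0.18 × (1 − 0.47) × 0.21 = 0.020034
  reference sample 6: 0.35 × (1 − 0.24) × 0.67 = 0.17822
The unnormalized weights sum to 0.28375.
P(reference sample 5 | evidence) = 0.020034 / 0.28375 ≈ 0.071.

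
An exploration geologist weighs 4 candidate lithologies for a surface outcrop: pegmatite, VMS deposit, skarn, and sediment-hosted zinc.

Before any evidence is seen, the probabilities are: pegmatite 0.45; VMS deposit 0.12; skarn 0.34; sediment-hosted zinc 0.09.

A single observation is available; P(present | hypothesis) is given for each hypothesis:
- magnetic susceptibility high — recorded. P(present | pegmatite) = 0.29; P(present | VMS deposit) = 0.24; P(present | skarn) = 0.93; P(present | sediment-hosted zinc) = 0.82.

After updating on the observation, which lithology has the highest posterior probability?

skarn

Multiply each prior by the likelihood of the observation:
  pegmatite: 0.45 × 0.29 = 0.1305
  VMS deposit: 0.12 × 0.24 = 0.0288
  skarn: 0.34 × 0.93 = 0.3162
  sediment-hosted zinc: 0.09 × 0.82 = 0.0738
Marginal likelihood of the evidence = 0.5493.
P(pegmatite | evidence) ≈ 0.1305 / 0.5493 ≈ 0.238
P(VMS deposit | evidence) ≈ 0.0288 / 0.5493 ≈ 0.052
P(skarn | evidence) ≈ 0.3162 / 0.5493 ≈ 0.576
P(sediment-hosted zinc | evidence) ≈ 0.0738 / 0.5493 ≈ 0.134
The largest is 0.576, so skarn is most probable.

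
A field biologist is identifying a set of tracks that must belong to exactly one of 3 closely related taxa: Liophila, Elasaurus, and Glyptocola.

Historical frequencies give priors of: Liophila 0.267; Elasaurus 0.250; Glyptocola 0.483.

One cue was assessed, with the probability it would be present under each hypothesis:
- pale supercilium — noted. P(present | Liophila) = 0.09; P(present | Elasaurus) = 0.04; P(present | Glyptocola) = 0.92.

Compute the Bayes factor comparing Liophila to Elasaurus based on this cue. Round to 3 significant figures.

2.25

Likelihood of this cue under each hypothesis:
  Liophila: 0.09
  Elasaurus: 0.04
Bayes factor = 0.09 / 0.04 ≈ 2.25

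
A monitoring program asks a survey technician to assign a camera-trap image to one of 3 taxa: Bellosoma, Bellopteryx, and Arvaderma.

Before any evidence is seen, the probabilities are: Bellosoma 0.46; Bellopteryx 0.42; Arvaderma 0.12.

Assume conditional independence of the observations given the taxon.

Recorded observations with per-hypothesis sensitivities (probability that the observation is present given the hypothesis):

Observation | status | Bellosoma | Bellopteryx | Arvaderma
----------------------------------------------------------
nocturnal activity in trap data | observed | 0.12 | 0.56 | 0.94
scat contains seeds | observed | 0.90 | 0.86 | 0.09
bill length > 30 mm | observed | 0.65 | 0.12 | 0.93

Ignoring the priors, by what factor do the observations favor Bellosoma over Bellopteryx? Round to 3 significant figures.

The Bayes factor is the ratio of the joint likelihoods of the evidence pattern under the two hypotheses.
  Bellosoma: 0.12 × 0.90 × 0.65 = 0.0702
  Bellopteryx: 0.56 × 0.86 × 0.12 = 0.057792
Bayes factor = 0.0702 / 0.057792 ≈ 1.21

1.21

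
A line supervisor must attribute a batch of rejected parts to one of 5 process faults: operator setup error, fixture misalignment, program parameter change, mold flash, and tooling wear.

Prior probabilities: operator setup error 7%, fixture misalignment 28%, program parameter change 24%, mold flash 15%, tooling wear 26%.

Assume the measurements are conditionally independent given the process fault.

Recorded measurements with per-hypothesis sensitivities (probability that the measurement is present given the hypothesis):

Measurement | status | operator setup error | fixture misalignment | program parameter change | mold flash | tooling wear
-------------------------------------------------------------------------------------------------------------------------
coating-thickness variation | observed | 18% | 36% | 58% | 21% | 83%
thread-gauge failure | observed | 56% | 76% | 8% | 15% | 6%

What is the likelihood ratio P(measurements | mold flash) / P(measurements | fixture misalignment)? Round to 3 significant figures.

0.115

Take the product of per-measurement likelihoods under each hypothesis, then divide.
  mold flash: 0.21 × 0.15 = 0.0315
  fixture misalignment: 0.36 × 0.76 = 0.2736
Bayes factor = 0.0315 / 0.2736 ≈ 0.115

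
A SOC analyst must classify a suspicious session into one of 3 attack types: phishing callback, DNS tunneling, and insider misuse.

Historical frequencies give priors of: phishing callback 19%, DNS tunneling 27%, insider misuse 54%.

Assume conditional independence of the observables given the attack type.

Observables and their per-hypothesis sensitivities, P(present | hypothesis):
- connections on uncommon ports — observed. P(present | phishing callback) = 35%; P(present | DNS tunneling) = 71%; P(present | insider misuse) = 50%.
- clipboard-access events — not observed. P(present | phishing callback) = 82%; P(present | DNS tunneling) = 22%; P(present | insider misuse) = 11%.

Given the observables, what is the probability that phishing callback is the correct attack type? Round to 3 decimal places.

0.030

Multiply each prior by the joint likelihood of the observable pattern (using 1 − P(present | H) for each absent observable):
  phishing callback: 0.19 × 0.35 × (1 − 0.82) = 0.01197
  DNS tunneling: 0.27 × 0.71 × (1 − 0.22) = 0.14953
  insider misuse: 0.54 × 0.50 × (1 − 0.11) = 0.2403
Marginal likelihood of the evidence = 0.4018.
P(phishing callback | evidence) = 0.01197 / 0.4018 ≈ 0.030.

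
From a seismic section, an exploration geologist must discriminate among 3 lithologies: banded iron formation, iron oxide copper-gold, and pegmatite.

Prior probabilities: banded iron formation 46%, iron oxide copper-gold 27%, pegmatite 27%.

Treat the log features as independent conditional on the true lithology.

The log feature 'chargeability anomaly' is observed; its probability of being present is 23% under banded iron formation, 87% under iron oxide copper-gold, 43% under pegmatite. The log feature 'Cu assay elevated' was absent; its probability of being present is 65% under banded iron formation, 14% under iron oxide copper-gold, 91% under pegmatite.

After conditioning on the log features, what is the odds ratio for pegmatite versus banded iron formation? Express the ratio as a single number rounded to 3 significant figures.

Unnormalized posterior weight (prior times the log feature likelihoods) for each of the two hypotheses (using 1 − P(present | H) for each absent log feature):
  pegmatite: 0.27 × 0.43 × (1 − 0.91) = 0.010449
  banded iron formation: 0.46 × 0.23 × (1 − 0.65) = 0.03703
Odds(pegmatite : banded iron formation) = 0.010449 / 0.03703 ≈ 0.282.

0.282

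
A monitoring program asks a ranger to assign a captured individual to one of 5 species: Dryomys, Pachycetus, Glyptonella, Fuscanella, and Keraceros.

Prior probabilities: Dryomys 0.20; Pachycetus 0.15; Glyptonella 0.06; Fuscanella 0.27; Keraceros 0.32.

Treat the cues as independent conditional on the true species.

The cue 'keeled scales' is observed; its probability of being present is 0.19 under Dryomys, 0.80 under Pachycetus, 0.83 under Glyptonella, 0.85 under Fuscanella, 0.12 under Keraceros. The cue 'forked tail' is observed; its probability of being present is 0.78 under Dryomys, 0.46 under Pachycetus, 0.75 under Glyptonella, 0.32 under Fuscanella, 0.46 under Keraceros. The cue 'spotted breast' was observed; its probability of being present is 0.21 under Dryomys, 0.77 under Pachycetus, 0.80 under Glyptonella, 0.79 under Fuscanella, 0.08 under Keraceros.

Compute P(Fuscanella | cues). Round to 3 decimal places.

For each hypothesis, the unnormalized posterior weight is prior × product of the cue likelihoods:
  Dryomys: 0.20 × 0.19 × 0.78 × 0.21 = 0.0062244
  Pachycetus: 0.15 × 0.80 × 0.46 × 0.77 = 0.042504
  Glyptonella: 0.06 × 0.83 × 0.75 × 0.80 = 0.02988
  Fuscanella: 0.27 × 0.85 × 0.32 × 0.79 = 0.058018
  Keraceros: 0.32 × 0.12 × 0.46 × 0.08 = 0.0014131
Normalizing constant Z = 0.0062244 + 0.042504 + 0.02988 + 0.058018 + 0.0014131 = 0.13804.
P(Fuscanella | evidence) = 0.058018 / 0.13804 ≈ 0.420.

0.420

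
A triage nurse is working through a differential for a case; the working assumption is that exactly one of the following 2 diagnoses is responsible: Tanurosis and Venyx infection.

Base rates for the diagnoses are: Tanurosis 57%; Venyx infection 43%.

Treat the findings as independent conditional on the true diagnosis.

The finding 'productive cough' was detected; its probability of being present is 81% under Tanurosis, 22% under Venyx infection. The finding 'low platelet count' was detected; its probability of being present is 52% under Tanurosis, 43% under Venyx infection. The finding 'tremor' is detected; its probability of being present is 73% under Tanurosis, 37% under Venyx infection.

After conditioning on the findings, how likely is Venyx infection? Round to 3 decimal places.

By Bayes' rule with conditional independence, the unnormalized weight for each hypothesis is prior × ∏ likelihoods:
  Tanurosis: 0.57 × 0.81 × 0.52 × 0.73 = 0.17526
  Venyx infection: 0.43 × 0.22 × 0.43 × 0.37 = 0.015051
The unnormalized weights sum to 0.19031.
P(Venyx infection | evidence) = 0.015051 / 0.19031 ≈ 0.079.

0.079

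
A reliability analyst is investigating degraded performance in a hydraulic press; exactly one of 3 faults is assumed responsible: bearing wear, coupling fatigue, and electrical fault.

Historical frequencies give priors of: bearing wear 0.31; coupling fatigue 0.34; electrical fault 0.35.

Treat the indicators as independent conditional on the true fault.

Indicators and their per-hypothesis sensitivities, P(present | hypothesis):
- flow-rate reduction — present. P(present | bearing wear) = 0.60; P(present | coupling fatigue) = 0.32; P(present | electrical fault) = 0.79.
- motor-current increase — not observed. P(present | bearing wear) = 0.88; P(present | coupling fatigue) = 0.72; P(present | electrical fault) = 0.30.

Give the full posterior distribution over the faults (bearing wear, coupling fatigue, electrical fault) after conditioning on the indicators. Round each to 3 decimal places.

0.091, 0.124, 0.786

By Bayes' rule with conditional independence, the unnormalized weight for each hypothesis is prior × ∏ likelihoods (using 1 − P(present | H) for each absent indicator):
  bearing wear: 0.31 × 0.60 × (1 − 0.88) = 0.02232
  coupling fatigue: 0.34 × 0.32 × (1 − 0.72) = 0.030464
  electrical fault: 0.35 × 0.79 × (1 − 0.30) = 0.19355
The unnormalized weights sum to 0.24633.
P(bearing wear | evidence) = 0.02232 / 0.24633 ≈ 0.091
P(coupling fatigue | evidence) = 0.030464 / 0.24633 ≈ 0.124
P(electrical fault | evidence) = 0.19355 / 0.24633 ≈ 0.786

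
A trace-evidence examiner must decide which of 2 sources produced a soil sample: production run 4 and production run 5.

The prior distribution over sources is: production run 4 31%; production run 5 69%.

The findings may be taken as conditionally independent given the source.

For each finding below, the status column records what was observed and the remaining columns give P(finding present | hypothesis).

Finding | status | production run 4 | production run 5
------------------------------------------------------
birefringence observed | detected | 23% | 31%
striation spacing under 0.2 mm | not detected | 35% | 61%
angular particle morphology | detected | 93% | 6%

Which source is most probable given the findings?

By Bayes' rule with conditional independence, the unnormalized weight for each hypothesis is prior × ∏ likelihoods (using 1 − P(present | H) for each absent finding):
  production run 4: 0.31 × 0.23 × (1 − 0.35) × 0.93 = 0.043101
  production run 5: 0.69 × 0.31 × (1 − 0.61) × 0.06 = 0.0050053
Normalizing constant Z = 0.043101 + 0.0050053 = 0.048106.
P(production run 4 | evidence) ≈ 0.043101 / 0.048106 ≈ 0.896
P(production run 5 | evidence) ≈ 0.0050053 / 0.048106 ≈ 0.104
The largest is 0.896, so production run 4 is most probable.

production run 4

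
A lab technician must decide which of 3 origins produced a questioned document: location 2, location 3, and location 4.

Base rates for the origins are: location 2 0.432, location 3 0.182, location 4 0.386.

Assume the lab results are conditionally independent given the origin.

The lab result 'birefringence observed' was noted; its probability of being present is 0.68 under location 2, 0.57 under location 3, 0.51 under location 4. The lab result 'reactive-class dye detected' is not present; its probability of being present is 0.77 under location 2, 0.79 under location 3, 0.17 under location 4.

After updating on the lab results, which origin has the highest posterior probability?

For each hypothesis, the unnormalized posterior weight is prior × product of the lab result likelihoods (using 1 − P(present | H) for each absent lab result):
  location 2: 0.432 × 0.68 × (1 − 0.77) = 0.067565
  location 3: 0.182 × 0.57 × (1 − 0.79) = 0.021785
  location 4: 0.386 × 0.51 × (1 − 0.17) = 0.16339
The unnormalized weights sum to 0.25274.
P(location 2 | evidence) ≈ 0.067565 / 0.25274 ≈ 0.267
P(location 3 | evidence) ≈ 0.021785 / 0.25274 ≈ 0.086
P(location 4 | evidence) ≈ 0.16339 / 0.25274 ≈ 0.646
The largest is 0.646, so location 4 is most probable.

location 4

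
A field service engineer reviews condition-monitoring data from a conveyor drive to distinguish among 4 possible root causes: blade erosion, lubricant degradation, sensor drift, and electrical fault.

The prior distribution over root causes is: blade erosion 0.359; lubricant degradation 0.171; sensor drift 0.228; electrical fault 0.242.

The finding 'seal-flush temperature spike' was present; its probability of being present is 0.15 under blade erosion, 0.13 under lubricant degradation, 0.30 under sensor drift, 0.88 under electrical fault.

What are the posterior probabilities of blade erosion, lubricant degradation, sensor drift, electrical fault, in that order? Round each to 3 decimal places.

By Bayes' rule, the unnormalized weight for each hypothesis is prior × likelihood:
  blade erosion: 0.359 × 0.15 = 0.05385
  lubricant degradation: 0.171 × 0.13 = 0.02223
  sensor drift: 0.228 × 0.30 = 0.0684
  electrical fault: 0.242 × 0.88 = 0.21296
The unnormalized weights sum to 0.35744.
P(blade erosion | evidence) = 0.05385 / 0.35744 ≈ 0.151
P(lubricant degradation | evidence) = 0.02223 / 0.35744 ≈ 0.062
P(sensor drift | evidence) = 0.0684 / 0.35744 ≈ 0.191
P(electrical fault | evidence) = 0.21296 / 0.35744 ≈ 0.596

0.151, 0.062, 0.191, 0.596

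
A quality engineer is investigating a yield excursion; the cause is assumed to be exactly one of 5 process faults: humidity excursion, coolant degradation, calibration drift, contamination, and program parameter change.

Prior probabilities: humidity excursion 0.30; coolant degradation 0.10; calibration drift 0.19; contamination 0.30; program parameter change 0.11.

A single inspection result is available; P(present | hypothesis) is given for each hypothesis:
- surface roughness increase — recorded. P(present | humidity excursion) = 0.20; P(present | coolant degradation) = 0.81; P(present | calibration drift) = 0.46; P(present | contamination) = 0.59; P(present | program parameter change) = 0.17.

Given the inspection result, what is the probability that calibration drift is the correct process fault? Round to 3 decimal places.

By Bayes' rule, the unnormalized weight for each hypothesis is prior × likelihood:
  humidity excursion: 0.30 × 0.20 = 0.06
  coolant degradation: 0.10 × 0.81 = 0.081
  calibration drift: 0.19 × 0.46 = 0.0874
  contamination: 0.30 × 0.59 = 0.177
  program parameter change: 0.11 × 0.17 = 0.0187
The unnormalized weights sum to 0.4241.
P(calibration drift | evidence) = 0.0874 / 0.4241 ≈ 0.206.

0.206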